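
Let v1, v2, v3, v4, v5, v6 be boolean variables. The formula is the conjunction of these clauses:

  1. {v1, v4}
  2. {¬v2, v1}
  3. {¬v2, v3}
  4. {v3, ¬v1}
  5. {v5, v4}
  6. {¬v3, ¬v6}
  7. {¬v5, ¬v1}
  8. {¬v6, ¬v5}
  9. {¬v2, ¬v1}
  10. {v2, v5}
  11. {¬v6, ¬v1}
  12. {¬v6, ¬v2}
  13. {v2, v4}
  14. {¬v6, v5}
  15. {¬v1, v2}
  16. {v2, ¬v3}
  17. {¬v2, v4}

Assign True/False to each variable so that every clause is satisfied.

v1 = False  v2 = False  v3 = False  v4 = True  v5 = True  v6 = False

Check each clause:
  1. {v1, v4} — v4 is true.
  2. {¬v2, v1} — ¬v2 is true.
  3. {v3, ¬v2} — ¬v2 is true.
  4. {¬v1, v3} — ¬v1 is true.
  5. {v4, v5} — v4 is true.
  6. {¬v3, ¬v6} — ¬v6 is true.
  7. {¬v1, ¬v5} — ¬v1 is true.
  8. {¬v6, ¬v5} — ¬v6 is true.
  9. {¬v2, ¬v1} — ¬v1 is true.
  10. {v2, v5} — v5 is true.
  11. {¬v6, ¬v1} — ¬v6 is true.
  12. {¬v2, ¬v6} — ¬v6 is true.
  13. {v2, v4} — v4 is true.
  14. {v5, ¬v6} — ¬v6 is true.
  15. {¬v1, v2} — ¬v1 is true.
  16. {v2, ¬v3} — ¬v3 is true.
  17. {v4, ¬v2} — v4 is true.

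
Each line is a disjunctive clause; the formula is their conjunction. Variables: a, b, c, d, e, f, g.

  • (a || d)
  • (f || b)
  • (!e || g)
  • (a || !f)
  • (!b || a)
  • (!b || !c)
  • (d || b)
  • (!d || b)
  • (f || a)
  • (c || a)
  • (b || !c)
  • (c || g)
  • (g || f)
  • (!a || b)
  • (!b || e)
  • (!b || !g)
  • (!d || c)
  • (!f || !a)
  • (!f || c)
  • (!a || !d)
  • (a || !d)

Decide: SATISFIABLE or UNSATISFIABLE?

UNSATISFIABLE

a = True:
  propagation gives b=True, c=False, g=True; an empty clause results — contradiction.
a = False:
  propagation gives d=True; an empty clause results — contradiction.
Every branch closes, so no satisfying assignment exists.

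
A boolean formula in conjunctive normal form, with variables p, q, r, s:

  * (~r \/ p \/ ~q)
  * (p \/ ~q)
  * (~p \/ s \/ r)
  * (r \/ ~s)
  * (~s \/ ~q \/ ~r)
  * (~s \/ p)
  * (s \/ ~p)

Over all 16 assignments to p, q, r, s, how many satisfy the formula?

3

The models are:
  p=0 q=0 r=0 s=0
  p=0 q=0 r=1 s=0
  p=1 q=0 r=1 s=1
That's 3 in total.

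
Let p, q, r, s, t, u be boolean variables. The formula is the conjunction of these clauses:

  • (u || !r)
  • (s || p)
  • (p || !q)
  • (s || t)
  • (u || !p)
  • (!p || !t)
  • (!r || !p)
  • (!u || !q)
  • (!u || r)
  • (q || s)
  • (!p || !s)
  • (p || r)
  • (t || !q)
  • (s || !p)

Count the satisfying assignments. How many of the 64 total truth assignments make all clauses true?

2

Satisfying assignments:
  p=0 q=0 r=1 s=1 t=0 u=1
  p=0 q=0 r=1 s=1 t=1 u=1
That's 2 in total.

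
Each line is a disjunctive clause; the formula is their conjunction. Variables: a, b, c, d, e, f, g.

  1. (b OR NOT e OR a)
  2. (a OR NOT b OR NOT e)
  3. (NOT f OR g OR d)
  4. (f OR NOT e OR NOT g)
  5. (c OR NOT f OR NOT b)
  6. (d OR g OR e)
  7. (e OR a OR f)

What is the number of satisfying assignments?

47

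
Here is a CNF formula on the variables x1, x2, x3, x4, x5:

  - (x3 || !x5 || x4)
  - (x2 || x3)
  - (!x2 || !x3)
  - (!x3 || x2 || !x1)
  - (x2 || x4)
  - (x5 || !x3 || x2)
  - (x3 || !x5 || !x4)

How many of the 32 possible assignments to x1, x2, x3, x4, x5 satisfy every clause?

5

The models are:
  x1=F x2=F x3=T x4=T x5=T
  x1=F x2=T x3=F x4=F x5=F
  x1=F x2=T x3=F x4=T x5=F
  x1=T x2=T x3=F x4=F x5=F
  x1=T x2=T x3=F x4=T x5=F
That's 5 in total.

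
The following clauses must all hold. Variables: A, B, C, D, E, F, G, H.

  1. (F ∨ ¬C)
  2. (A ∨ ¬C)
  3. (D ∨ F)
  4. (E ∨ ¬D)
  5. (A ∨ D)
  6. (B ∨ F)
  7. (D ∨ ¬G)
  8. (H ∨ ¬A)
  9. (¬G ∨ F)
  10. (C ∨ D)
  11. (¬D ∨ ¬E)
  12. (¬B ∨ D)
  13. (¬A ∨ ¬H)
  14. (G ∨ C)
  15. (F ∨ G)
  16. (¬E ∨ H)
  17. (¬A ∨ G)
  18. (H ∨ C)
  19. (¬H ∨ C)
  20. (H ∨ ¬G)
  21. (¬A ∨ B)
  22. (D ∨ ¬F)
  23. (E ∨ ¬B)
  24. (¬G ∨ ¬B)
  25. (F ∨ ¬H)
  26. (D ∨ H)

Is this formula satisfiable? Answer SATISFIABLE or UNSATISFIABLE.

UNSATISFIABLE

D = True:
  propagation gives E=True; an empty clause results — contradiction.
D = False:
  propagation gives F=True; an empty clause results — contradiction.
Every branch closes, so no satisfying assignment exists.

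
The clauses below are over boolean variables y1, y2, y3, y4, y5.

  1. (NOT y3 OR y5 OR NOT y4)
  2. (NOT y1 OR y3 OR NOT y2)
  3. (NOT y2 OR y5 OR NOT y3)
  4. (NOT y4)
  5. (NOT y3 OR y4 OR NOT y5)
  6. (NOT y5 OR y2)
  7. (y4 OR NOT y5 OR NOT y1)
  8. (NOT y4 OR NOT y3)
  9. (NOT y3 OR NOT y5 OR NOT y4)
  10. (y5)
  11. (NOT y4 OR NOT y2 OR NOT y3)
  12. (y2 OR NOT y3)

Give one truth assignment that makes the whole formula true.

y1=F, y2=T, y3=F, y4=F, y5=T

The clause (NOT y4) is unit: y4 must be False.
Unit propagation: (y5) forces y5 = True.
Unit propagation: (NOT y3) forces y3 = False.
(y2) is a unit clause, so y2 = True.
(NOT y1) is a unit clause, so y1 = False.
Check each clause:
  1. (NOT y3 OR NOT y4 OR y5) — NOT y3 is true.
  2. (NOT y1 OR y3 OR NOT y2) — NOT y1 is true.
  3. (y5 OR NOT y3 OR NOT y2) — NOT y3 is true.
  4. (NOT y4) — NOT y4 is true.
  5. (y4 OR NOT y3 OR NOT y5) — NOT y3 is true.
  6. (y2 OR NOT y5) — y2 is true.
  7. (y4 OR NOT y1 OR NOT y5) — NOT y1 is true.
  8. (NOT y4 OR NOT y3) — NOT y4 is true.
  9. (NOT y5 OR NOT y4 OR NOT y3) — NOT y4 is true.
  10. (y5) — y5 is true.
  11. (NOT y3 OR NOT y2 OR NOT y4) — NOT y4 is true.
  12. (y2 OR NOT y3) — y2 is true.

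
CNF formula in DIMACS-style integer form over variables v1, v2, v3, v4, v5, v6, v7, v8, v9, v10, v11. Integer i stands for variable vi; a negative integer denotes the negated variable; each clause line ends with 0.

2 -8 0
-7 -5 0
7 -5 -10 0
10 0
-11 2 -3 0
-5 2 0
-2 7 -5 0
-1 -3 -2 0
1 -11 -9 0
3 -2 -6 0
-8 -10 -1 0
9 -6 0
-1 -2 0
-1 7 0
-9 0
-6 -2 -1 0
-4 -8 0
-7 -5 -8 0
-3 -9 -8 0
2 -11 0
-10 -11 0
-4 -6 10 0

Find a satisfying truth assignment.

v1 = 0, v2 = 0, v3 = 0, v4 = 0, v5 = 0, v6 = 0, v7 = 1, v8 = 0, v9 = 0, v10 = 1, v11 = 0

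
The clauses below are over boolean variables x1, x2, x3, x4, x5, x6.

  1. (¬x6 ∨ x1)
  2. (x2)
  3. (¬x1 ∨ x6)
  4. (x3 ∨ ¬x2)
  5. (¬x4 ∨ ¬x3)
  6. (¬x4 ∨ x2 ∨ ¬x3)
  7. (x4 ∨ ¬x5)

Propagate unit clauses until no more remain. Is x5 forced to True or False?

Unit clause (x2) sets x2 = True.
From (x3 ∨ ¬x2) and x2 = True: x3 = True.
In (¬x4 ∨ ¬x3), ¬x3 is now false; ¬x4 must hold, so x4 = False.
From (¬x5 ∨ x4) and x4 = False: x5 = False.

False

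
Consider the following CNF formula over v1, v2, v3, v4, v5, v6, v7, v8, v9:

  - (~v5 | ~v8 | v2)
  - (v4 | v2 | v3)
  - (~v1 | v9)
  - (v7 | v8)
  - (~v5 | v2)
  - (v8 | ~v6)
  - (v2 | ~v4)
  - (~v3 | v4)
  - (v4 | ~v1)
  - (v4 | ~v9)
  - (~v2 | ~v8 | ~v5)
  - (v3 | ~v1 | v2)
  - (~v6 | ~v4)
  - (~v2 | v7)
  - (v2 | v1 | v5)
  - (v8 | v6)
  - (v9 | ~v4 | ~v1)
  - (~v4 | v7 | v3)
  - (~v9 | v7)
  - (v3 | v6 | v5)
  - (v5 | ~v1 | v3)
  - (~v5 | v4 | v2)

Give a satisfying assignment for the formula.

v1=T, v2=T, v3=T, v4=T, v5=F, v6=F, v7=T, v8=T, v9=T

Pure literal: v7 appears only positively; assign v7 = True.
Branch on v1: take v1 = True.
  then v9 is forced to True.
  then v4 is forced to True.
  then v2 is forced to True.
  then v6 is forced to False.
  then v8 is forced to True.
  then v5 is forced to False.
  then v3 is forced to True.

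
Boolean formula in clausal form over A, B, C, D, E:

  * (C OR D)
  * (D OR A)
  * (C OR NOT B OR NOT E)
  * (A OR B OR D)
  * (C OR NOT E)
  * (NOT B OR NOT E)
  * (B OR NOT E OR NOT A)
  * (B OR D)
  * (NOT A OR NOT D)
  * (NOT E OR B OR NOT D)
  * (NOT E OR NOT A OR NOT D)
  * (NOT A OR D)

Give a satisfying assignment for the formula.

A = False, B = False, C = True, D = True, E = False

Check each clause:
  1. (C OR D) — C is true.
  2. (D OR A) — D is true.
  3. (NOT B OR C OR NOT E) — C is true.
  4. (A OR B OR D) — D is true.
  5. (C OR NOT E) — C is true.
  6. (NOT E OR NOT B) — NOT E is true.
  7. (NOT E OR B OR NOT A) — NOT E is true.
  8. (D OR B) — D is true.
  9. (NOT A OR NOT D) — NOT A is true.
  10. (B OR NOT E OR NOT D) — NOT E is true.
  11. (NOT D OR NOT E OR NOT A) — NOT E is true.
  12. (NOT A OR D) — D is true.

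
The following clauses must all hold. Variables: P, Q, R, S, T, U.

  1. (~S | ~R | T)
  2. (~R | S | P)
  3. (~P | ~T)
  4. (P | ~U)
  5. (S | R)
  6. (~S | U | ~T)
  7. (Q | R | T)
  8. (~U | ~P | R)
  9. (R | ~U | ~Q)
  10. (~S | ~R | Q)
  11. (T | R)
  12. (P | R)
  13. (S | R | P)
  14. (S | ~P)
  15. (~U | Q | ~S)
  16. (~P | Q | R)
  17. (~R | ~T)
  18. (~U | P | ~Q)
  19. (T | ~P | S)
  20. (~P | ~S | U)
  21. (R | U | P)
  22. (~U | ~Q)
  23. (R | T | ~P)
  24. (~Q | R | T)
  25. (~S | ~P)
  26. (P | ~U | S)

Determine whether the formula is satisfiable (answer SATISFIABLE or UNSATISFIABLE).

P = True:
  propagation gives T=False, R=True, S=False; an empty clause results — contradiction.
P = False:
  propagation gives U=False, R=True, S=True, T=True; an empty clause results — contradiction.
Every branch closes, so no satisfying assignment exists.

UNSATISFIABLE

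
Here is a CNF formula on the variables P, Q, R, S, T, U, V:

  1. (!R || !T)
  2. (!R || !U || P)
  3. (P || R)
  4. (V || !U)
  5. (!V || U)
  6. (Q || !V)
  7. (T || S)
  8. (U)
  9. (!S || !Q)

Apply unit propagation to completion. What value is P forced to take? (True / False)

True

Unit clause (U) sets U = True.
(!U || V) with U = True leaves only V, so V = True.
In (!V || Q), !V is now false; Q must hold, so Q = True.
(!Q || !S): since Q = True, the clause reduces to (!S). S = False.
In (S || T), S is now false; T must hold, so T = True.
From (!T || !R) and T = True: R = False.
(R || P) with R = False leaves only P, so P = True.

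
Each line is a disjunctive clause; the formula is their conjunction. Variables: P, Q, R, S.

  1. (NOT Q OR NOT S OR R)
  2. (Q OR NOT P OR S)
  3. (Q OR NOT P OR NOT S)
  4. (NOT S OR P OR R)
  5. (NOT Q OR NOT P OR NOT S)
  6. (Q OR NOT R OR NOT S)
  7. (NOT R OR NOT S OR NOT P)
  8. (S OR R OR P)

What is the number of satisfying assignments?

5

The models are:
  P=0 Q=0 R=1 S=0
  P=0 Q=1 R=1 S=0
  P=0 Q=1 R=1 S=1
  P=1 Q=1 R=0 S=0
  P=1 Q=1 R=1 S=0
Count: 5.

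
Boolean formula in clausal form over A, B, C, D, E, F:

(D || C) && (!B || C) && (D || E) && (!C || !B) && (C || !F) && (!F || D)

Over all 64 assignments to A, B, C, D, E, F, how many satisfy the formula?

Split on C, then D.
  C=1, D=1: forces B=0; A, E, F free → 2^3 = 8.
  C=1, D=0: remaining (A,B,E,F) ∈ {(0,0,1,0); (1,0,1,0)} — 2.
  C=0, D=1: remaining (A,B,E,F) ∈ {(0,0,0,0); (0,0,1,0); (1,0,0,0); (1,0,1,0)} — 4.
  C=0, D=0: a clause becomes empty — 0.
Total: 8 + 2 + 4 + 0 = 14.

14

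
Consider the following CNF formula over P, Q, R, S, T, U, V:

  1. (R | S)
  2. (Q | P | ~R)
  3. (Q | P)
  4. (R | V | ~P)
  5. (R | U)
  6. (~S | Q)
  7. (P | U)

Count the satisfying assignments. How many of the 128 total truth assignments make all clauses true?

38

Case analysis on P and R:
  P=T, R=T: T, U, V free; 3 ways for (Q,S) × 2^3 = 24.
  P=T, R=F: remaining (Q,S,T,U,V) ∈ {(T,T,F,T,T); (T,T,T,T,T)} — 2.
  P=F, R=T: forces Q=T; U=T; S, T, V free → 2^3 = 8.
  P=F, R=F: remaining (Q,S,T,U,V) ∈ {(T,T,F,T,F); (T,T,F,T,T); (T,T,T,T,F); (T,T,T,T,T)} — 4.
Total: 24 + 2 + 8 + 4 = 38.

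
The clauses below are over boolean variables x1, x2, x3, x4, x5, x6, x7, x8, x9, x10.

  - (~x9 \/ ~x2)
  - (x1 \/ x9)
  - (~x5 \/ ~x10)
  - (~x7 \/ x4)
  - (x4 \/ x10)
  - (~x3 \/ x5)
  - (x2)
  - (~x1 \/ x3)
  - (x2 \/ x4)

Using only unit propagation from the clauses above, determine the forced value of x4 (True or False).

True

(x2) stands alone — x2 = True.
From (~x2 \/ ~x9) and x2 = True: x9 = False.
(x9 \/ x1) with x9 = False leaves only x1, so x1 = True.
(~x1 \/ x3): since x1 = True, the clause reduces to (x3). x3 = True.
(~x3 \/ x5): since x3 = True, the clause reduces to (x5). x5 = True.
In (~x10 \/ ~x5), ~x5 is now false; ~x10 must hold, so x10 = False.
(x10 \/ x4): since x10 = False, the clause reduces to (x4). x4 = True.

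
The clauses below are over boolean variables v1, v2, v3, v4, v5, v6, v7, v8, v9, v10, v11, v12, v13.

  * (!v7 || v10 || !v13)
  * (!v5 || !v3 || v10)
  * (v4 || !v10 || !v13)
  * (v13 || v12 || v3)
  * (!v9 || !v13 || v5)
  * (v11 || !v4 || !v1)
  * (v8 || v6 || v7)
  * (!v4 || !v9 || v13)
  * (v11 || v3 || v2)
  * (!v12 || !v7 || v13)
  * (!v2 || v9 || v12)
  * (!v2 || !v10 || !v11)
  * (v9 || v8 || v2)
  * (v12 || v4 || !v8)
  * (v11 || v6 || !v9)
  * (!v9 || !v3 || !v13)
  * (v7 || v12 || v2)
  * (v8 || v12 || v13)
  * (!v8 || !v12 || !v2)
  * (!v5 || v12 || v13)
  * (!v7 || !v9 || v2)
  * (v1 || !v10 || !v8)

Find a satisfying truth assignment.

Branch on v1: take v1 = False.
Try v2 = False.
The remaining clauses are satisfied by v3 = False, v4 = False, v5 = False, v6 = False, v7 = False, v8 = True, v9 = False, v10 = False, v11 = True, v12 = True, v13 = True.

v1=False, v2=False, v3=False, v4=False, v5=False, v6=False, v7=False, v8=True, v9=False, v10=False, v11=True, v12=True, v13=True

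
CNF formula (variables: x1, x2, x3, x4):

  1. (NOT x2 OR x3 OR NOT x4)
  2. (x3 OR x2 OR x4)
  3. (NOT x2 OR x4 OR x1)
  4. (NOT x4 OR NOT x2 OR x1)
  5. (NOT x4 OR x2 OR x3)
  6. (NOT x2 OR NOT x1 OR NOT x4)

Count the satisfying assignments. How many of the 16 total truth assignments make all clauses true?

Satisfying assignments:
  x1=F x2=F x3=T x4=F
  x1=F x2=F x3=T x4=T
  x1=T x2=F x3=T x4=F
  x1=T x2=F x3=T x4=T
  x1=T x2=T x3=F x4=F
  x1=T x2=T x3=T x4=F
Count: 6.

6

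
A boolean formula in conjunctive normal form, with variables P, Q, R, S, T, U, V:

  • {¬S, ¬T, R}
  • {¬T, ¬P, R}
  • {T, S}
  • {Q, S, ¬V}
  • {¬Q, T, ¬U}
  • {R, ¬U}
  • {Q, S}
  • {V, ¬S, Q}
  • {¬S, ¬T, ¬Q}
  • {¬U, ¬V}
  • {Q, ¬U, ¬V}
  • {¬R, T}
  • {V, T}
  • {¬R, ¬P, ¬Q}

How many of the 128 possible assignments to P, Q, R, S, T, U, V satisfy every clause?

Case analysis on Q and T:
  Q=T, T=T: 5 of the 32 assignments to (P,R,S,U,V) work.
  Q=T, T=F: remaining (P,R,S,U,V) ∈ {(F,F,T,F,T); (T,F,T,F,T)} — 2.
  Q=F, T=T: remaining (P,R,S,U,V) ∈ {(F,T,T,F,T); (T,T,T,F,T)} — 2.
  Q=F, T=F: remaining (P,R,S,U,V) ∈ {(F,F,T,F,T); (T,F,T,F,T)} — 2.
Total: 5 + 2 + 2 + 2 = 11.

11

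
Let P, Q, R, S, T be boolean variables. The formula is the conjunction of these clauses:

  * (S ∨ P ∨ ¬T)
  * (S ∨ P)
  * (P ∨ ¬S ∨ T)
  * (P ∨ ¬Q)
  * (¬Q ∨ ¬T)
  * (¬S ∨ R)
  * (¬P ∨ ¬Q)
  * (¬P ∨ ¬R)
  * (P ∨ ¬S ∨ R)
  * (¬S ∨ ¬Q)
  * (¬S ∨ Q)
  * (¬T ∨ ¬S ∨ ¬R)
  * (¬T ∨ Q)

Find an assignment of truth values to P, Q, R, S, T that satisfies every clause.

P=True, Q=False, R=False, S=False, T=False

Check each clause:
  1. (¬T ∨ P ∨ S) — P is true.
  2. (S ∨ P) — P is true.
  3. (P ∨ T ∨ ¬S) — P is true.
  4. (P ∨ ¬Q) — P is true.
  5. (¬Q ∨ ¬T) — ¬T is true.
  6. (¬S ∨ R) — ¬S is true.
  7. (¬Q ∨ ¬P) — ¬Q is true.
  8. (¬P ∨ ¬R) — ¬R is true.
  9. (P ∨ R ∨ ¬S) — P is true.
  10. (¬Q ∨ ¬S) — ¬S is true.
  11. (Q ∨ ¬S) — ¬S is true.
  12. (¬S ∨ ¬T ∨ ¬R) — ¬T is true.
  13. (¬T ∨ Q) — ¬T is true.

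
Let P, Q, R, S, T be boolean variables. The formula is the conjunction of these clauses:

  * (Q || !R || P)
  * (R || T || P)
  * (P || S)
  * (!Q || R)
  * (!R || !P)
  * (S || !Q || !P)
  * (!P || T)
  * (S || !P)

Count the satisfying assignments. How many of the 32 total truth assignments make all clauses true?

Satisfying assignments:
  P=0 Q=0 R=0 S=1 T=1
  P=0 Q=1 R=1 S=1 T=0
  P=0 Q=1 R=1 S=1 T=1
  P=1 Q=0 R=0 S=1 T=1
Count: 4.

4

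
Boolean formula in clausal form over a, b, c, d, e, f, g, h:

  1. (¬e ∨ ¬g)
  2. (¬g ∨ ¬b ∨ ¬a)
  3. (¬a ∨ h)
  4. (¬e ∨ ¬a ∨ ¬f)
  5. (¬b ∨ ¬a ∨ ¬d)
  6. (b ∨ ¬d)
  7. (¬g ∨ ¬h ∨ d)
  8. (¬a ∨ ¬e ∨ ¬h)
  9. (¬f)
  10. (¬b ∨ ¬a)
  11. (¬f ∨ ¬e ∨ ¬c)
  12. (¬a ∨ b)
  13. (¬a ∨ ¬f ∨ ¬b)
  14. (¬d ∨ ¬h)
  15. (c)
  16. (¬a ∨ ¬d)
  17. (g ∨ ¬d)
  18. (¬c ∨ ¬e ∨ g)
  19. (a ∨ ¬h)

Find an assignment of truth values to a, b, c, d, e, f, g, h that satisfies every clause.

The clause (¬f) is unit: f must be False.
(c) is a unit clause, so c = True.
Pure literal: e appears only negated; assign e = False.
Try a = False.
  then h is forced to False.
Branch on b: take b = True.
For the remaining variables, d = False, g = True works.

a=0  b=1  c=1  d=0  e=0  f=0  g=1  h=0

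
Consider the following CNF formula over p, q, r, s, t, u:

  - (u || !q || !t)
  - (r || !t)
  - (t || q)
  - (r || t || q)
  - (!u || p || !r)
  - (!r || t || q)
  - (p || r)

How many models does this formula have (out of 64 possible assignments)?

Case analysis on r and t:
  r=T, t=T: s free; 4 ways for (p,q,u) × 2^1 = 8.
  r=T, t=F: s free; 3 ways for (p,q,u) × 2^1 = 6.
  r=F, t=T: a clause becomes empty — 0.
  r=F, t=F: remaining (p,q,s,u) ∈ {(T,T,F,F); (T,T,F,T); (T,T,T,F); (T,T,T,T)} — 4.
Total: 8 + 6 + 0 + 4 = 18.

18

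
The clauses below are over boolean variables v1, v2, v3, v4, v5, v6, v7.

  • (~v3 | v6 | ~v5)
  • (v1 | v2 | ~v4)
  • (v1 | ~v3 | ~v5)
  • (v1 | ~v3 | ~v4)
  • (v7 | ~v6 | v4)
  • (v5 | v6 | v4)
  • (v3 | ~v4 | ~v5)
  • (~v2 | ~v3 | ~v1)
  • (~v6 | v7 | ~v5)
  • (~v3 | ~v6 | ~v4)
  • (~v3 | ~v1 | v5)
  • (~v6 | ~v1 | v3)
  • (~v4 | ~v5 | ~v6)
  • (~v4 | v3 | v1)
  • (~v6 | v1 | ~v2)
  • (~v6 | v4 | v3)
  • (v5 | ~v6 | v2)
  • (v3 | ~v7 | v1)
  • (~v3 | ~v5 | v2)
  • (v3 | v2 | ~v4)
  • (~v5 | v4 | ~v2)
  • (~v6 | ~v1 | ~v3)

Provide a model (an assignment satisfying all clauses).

v1=T, v2=T, v3=F, v4=T, v5=F, v6=F, v7=F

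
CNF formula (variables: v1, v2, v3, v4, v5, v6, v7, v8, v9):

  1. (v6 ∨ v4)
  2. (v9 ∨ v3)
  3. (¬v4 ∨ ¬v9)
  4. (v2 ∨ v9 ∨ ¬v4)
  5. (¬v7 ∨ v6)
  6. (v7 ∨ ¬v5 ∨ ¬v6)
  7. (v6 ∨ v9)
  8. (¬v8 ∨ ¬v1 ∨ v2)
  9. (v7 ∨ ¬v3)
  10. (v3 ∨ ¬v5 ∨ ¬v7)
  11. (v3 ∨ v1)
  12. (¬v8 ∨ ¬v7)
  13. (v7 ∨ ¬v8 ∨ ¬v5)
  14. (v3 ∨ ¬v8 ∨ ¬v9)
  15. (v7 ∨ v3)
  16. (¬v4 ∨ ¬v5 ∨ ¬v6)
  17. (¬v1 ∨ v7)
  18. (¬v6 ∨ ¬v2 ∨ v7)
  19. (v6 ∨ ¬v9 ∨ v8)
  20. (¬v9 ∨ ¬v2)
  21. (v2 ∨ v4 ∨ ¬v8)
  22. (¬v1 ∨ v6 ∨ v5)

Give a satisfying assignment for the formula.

v1=T, v2=F, v3=T, v4=F, v5=T, v6=T, v7=T, v8=F, v9=T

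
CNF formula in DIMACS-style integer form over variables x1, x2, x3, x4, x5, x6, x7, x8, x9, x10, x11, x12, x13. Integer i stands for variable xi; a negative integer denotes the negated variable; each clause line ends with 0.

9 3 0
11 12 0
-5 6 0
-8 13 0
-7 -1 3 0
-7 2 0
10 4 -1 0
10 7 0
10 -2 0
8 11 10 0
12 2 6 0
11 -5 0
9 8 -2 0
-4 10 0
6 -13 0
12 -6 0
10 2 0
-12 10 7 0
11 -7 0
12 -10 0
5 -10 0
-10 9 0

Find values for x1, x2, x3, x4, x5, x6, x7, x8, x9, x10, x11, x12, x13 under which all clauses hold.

x1=True, x2=True, x3=True, x4=False, x5=True, x6=True, x7=False, x8=False, x9=True, x10=True, x11=True, x12=True, x13=True

x3 occurs only positively in the remaining clauses — set x3 = True.
x9 occurs only positively in the remaining clauses — set x9 = True.
Try x1 = True.
Try x2 = True.
  then x10 is forced to True.
  then x12 is forced to True.
  then x5 is forced to True.
  then x6 is forced to True.
  then x11 is forced to True.
Try x8 = False.
x4, x7, x13 are now unconstrained; take x4 = False, x7 = False, x13 = True.
Every clause has at least one true literal under this assignment.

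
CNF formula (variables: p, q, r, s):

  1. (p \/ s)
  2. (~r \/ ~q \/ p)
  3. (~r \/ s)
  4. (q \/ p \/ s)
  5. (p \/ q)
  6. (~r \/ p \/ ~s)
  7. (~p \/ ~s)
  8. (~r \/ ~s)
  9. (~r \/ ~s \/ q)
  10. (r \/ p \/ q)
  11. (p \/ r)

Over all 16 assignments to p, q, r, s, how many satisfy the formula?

2

The models are:
  p=T q=F r=F s=F
  p=T q=T r=F s=F
Count: 2.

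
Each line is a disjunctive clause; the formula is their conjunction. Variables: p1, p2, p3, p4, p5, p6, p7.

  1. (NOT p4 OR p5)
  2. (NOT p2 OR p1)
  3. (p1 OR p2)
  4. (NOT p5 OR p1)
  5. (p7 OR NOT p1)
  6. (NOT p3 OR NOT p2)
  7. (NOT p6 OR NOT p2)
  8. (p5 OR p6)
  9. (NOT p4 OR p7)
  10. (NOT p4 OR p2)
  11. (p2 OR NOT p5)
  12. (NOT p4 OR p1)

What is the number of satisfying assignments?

4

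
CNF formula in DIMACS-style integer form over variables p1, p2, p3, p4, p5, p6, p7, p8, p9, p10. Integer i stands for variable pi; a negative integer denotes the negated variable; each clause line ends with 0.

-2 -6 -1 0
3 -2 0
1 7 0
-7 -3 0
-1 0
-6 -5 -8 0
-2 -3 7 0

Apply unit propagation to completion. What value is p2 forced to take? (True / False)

False

(NOT p1) is a unit clause: p1 = False.
In (p1 OR p7), p1 is now false; p7 must hold, so p7 = True.
(NOT p7 OR NOT p3) with p7 = True leaves only NOT p3, so p3 = False.
In (NOT p2 OR p3), p3 is now false; NOT p2 must hold, so p2 = False.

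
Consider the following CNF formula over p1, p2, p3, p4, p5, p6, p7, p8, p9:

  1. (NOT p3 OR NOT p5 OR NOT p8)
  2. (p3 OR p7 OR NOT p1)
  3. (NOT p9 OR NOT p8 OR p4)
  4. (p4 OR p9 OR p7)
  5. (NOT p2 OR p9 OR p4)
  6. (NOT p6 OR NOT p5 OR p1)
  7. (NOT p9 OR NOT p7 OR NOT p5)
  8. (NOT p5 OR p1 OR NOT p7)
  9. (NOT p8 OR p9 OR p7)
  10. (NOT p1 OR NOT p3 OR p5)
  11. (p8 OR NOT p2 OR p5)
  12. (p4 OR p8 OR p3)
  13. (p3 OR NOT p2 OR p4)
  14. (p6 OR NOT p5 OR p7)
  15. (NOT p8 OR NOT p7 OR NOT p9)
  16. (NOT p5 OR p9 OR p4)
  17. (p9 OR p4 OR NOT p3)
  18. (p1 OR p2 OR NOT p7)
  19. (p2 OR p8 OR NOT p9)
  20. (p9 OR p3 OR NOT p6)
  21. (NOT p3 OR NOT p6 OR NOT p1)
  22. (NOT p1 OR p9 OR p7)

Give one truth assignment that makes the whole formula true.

p1 = F, p2 = F, p3 = T, p4 = T, p5 = F, p6 = T, p7 = F, p8 = T, p9 = T

p4 occurs only positively in the remaining clauses — set p4 = True.
Try p1 = False.
Branch on p2: take p2 = False.
  then p7 is forced to False.
For the remaining variables, p3 = True, p5 = False, p6 = True, p8 = True, p9 = True works.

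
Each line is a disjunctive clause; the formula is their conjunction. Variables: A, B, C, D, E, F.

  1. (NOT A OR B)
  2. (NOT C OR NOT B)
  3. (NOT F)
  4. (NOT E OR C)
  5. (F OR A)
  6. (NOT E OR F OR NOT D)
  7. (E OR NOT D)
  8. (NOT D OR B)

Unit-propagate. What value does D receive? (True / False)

Unit clause (NOT F) sets F = False.
In (A OR F), F is now false; A must hold, so A = True.
In (NOT A OR B), NOT A is now false; B must hold, so B = True.
(NOT B OR NOT C): since B = True, the clause reduces to (NOT C). C = False.
(C OR NOT E) with C = False leaves only NOT E, so E = False.
In (NOT D OR E), E is now false; NOT D must hold, so D = False.

False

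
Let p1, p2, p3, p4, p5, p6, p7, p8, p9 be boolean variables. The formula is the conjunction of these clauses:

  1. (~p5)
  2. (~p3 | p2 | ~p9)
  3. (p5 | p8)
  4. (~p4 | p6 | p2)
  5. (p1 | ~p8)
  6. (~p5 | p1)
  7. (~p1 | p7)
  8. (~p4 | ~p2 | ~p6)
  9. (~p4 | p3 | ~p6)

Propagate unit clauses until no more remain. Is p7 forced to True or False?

True

Unit clause (~p5) sets p5 = False.
(p5 | p8): since p5 = False, the clause reduces to (p8). p8 = True.
From (p1 | ~p8) and p8 = True: p1 = True.
(p7 | ~p1) with p1 = True leaves only p7, so p7 = True.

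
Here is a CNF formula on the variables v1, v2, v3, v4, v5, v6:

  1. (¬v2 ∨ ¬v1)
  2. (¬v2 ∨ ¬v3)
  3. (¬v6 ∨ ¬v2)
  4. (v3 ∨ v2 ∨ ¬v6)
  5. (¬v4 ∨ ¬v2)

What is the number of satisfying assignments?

Split on v2, then v3.
  v2=T, v3=T: a clause becomes empty — 0.
  v2=T, v3=F: remaining (v1,v4,v5,v6) ∈ {(F,F,F,F); (F,F,T,F)} — 2.
  v2=F, v3=T: v1, v4, v5, v6 free → 2^4 = 16.
  v2=F, v3=F: forces v6=F; v1, v4, v5 free → 2^3 = 8.
Total: 0 + 2 + 16 + 8 = 26.

26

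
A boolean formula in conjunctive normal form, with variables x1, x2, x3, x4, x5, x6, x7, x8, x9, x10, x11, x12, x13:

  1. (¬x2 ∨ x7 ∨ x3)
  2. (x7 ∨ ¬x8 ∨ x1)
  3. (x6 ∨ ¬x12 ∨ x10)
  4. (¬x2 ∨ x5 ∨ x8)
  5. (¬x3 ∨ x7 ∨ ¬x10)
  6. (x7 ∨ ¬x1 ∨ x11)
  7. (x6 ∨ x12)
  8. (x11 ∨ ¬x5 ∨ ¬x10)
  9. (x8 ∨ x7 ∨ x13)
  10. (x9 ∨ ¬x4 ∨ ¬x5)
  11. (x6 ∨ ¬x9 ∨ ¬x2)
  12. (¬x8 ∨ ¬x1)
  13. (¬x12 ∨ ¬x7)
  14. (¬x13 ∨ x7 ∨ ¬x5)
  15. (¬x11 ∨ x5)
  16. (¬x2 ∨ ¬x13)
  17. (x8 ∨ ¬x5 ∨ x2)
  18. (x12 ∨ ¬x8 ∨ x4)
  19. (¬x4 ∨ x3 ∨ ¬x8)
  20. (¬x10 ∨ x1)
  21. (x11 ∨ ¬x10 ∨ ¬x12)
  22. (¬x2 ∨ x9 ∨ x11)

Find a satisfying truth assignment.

x1=F  x2=F  x3=T  x4=T  x5=T  x6=T  x7=T  x8=T  x9=T  x10=F  x11=F  x12=F  x13=T

Check each clause:
  1. (¬x2 ∨ x7 ∨ x3) — x3 is true.
  2. (¬x8 ∨ x7 ∨ x1) — x7 is true.
  3. (x6 ∨ ¬x12 ∨ x10) — ¬x12 is true.
  4. (x8 ∨ ¬x2 ∨ x5) — x8 is true.
  5. (¬x10 ∨ ¬x3 ∨ x7) — ¬x10 is true.
  6. (x11 ∨ x7 ∨ ¬x1) — ¬x1 is true.
  7. (x12 ∨ x6) — x6 is true.
  8. (x11 ∨ ¬x10 ∨ ¬x5) — ¬x10 is true.
  9. (x13 ∨ x7 ∨ x8) — x8 is true.
  10. (¬x4 ∨ x9 ∨ ¬x5) — x9 is true.
  11. (x6 ∨ ¬x9 ∨ ¬x2) — x6 is true.
  12. (¬x1 ∨ ¬x8) — ¬x1 is true.
  13. (¬x12 ∨ ¬x7) — ¬x12 is true.
  14. (¬x5 ∨ x7 ∨ ¬x13) — x7 is true.
  15. (x5 ∨ ¬x11) — x5 is true.
  16. (¬x13 ∨ ¬x2) — ¬x2 is true.
  17. (x8 ∨ x2 ∨ ¬x5) — x8 is true.
  18. (x12 ∨ x4 ∨ ¬x8) — x4 is true.
  19. (x3 ∨ ¬x4 ∨ ¬x8) — x3 is true.
  20. (x1 ∨ ¬x10) — ¬x10 is true.
  21. (¬x12 ∨ ¬x10 ∨ x11) — ¬x12 is true.
  22. (x11 ∨ x9 ∨ ¬x2) — x9 is true.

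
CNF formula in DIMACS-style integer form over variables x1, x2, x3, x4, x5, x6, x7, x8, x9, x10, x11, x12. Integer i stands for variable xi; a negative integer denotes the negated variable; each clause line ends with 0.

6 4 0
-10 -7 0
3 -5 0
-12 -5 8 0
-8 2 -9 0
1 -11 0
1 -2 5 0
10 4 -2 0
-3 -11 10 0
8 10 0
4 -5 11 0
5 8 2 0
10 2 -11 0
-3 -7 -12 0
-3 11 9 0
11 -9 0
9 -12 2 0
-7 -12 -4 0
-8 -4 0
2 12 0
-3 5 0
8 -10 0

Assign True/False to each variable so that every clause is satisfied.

x1 occurs only positively in the remaining clauses — set x1 = True.
Pure literal: x6 appears only positively; assign x6 = True.
Try x2 = True.
For the remaining variables, x3 = False, x4 = False, x5 = False, x7 = False, x8 = True, x9 = True, x10 = True, x11 = True, x12 = True works.

x1=T, x2=T, x3=F, x4=F, x5=F, x6=T, x7=F, x8=T, x9=T, x10=T, x11=T, x12=T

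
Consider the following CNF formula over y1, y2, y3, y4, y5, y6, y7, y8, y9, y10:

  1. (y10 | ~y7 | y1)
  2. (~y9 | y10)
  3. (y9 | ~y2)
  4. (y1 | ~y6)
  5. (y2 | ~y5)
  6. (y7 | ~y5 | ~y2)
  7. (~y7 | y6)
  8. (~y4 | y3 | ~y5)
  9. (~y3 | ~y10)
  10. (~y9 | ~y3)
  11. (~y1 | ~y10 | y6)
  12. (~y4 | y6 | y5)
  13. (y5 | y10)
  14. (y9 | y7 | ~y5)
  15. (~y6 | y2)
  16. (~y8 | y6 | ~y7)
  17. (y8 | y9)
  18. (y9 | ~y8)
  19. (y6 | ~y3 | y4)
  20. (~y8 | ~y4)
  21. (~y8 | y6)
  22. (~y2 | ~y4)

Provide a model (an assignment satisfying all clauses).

y1=1, y2=1, y3=0, y4=0, y5=1, y6=1, y7=1, y8=1, y9=1, y10=1

Try y1 = True.
Set y2 = True and propagate.
  then y9 is forced to True.
  then y10 is forced to True.
  then y3 is forced to False.
  then y6 is forced to True.
  then y4 is forced to False.
Try y5 = True.
  then y7 is forced to True.
y8 is now unconstrained; take y8 = True.
Every clause has at least one true literal under this assignment.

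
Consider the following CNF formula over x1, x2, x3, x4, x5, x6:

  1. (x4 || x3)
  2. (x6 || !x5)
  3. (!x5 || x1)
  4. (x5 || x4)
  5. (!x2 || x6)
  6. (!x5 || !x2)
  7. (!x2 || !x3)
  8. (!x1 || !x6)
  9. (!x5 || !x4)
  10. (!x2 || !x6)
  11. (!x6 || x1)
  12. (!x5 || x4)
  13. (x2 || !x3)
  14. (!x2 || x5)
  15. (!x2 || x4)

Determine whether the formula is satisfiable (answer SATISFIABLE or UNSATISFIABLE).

Try x1 = False.
  then x5 is forced to False.
  then x4 is forced to True.
  then x6 is forced to False.
  then x2 is forced to False.
  then x3 is forced to False.
Every clause has at least one true literal under this assignment.
So x1=F, x2=F, x3=F, x4=T, x5=F, x6=F is a satisfying assignment.

SATISFIABLE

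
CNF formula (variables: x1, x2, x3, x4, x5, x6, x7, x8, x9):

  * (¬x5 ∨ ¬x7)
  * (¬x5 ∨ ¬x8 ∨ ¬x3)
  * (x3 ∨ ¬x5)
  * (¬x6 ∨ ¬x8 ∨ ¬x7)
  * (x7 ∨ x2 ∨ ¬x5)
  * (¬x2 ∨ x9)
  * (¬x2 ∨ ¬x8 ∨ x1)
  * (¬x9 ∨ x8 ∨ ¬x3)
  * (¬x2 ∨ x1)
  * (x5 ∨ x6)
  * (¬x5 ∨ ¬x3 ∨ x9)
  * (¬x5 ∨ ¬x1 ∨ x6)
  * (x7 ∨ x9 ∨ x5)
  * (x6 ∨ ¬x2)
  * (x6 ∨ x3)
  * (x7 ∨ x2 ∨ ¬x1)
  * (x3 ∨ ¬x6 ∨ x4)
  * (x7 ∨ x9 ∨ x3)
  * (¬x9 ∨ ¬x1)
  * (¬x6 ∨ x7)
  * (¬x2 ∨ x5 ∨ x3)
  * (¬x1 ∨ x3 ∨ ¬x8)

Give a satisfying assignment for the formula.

x1=True  x2=False  x3=True  x4=False  x5=False  x6=True  x7=True  x8=False  x9=False

Check each clause:
  1. (¬x7 ∨ ¬x5) — ¬x5 is true.
  2. (¬x3 ∨ ¬x5 ∨ ¬x8) — ¬x8 is true.
  3. (¬x5 ∨ x3) — x3 is true.
  4. (¬x7 ∨ ¬x8 ∨ ¬x6) — ¬x8 is true.
  5. (x2 ∨ x7 ∨ ¬x5) — ¬x5 is true.
  6. (¬x2 ∨ x9) — ¬x2 is true.
  7. (¬x8 ∨ x1 ∨ ¬x2) — ¬x8 is true.
  8. (x8 ∨ ¬x3 ∨ ¬x9) — ¬x9 is true.
  9. (x1 ∨ ¬x2) — x1 is true.
  10. (x6 ∨ x5) — x6 is true.
  11. (¬x3 ∨ ¬x5 ∨ x9) — ¬x5 is true.
  12. (¬x5 ∨ ¬x1 ∨ x6) — ¬x5 is true.
  13. (x9 ∨ x7 ∨ x5) — x7 is true.
  14. (x6 ∨ ¬x2) — x6 is true.
  15. (x3 ∨ x6) — x3 is true.
  16. (¬x1 ∨ x2 ∨ x7) — x7 is true.
  17. (x3 ∨ x4 ∨ ¬x6) — x3 is true.
  18. (x7 ∨ x9 ∨ x3) — x3 is true.
  19. (¬x1 ∨ ¬x9) — ¬x9 is true.
  20. (x7 ∨ ¬x6) — x7 is true.
  21. (x5 ∨ x3 ∨ ¬x2) — x3 is true.
  22. (¬x1 ∨ ¬x8 ∨ x3) — ¬x8 is true.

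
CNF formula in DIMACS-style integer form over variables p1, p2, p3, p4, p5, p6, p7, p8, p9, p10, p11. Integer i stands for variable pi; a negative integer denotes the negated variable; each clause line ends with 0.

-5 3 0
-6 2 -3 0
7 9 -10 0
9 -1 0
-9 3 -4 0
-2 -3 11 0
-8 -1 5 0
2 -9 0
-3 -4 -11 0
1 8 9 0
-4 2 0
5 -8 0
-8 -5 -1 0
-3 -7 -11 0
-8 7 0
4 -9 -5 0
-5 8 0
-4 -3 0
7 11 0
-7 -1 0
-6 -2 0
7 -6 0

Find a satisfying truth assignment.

p1=T, p2=T, p3=T, p4=F, p5=F, p6=F, p7=F, p8=F, p9=T, p10=F, p11=T

p6 occurs only negated in the remaining clauses — set p6 = False.
p10 occurs only negated in the remaining clauses — set p10 = False.
Set p1 = True and propagate.
  then p9 is forced to True.
  then p2 is forced to True.
  then p7 is forced to False.
  then p8 is forced to False.
  then p5 is forced to False.
  then p11 is forced to True.
Try p3 = True.
  then p4 is forced to False.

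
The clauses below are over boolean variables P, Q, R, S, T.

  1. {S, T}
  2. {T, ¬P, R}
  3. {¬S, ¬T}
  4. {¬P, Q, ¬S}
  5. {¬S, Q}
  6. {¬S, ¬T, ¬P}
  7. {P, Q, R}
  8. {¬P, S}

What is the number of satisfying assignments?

6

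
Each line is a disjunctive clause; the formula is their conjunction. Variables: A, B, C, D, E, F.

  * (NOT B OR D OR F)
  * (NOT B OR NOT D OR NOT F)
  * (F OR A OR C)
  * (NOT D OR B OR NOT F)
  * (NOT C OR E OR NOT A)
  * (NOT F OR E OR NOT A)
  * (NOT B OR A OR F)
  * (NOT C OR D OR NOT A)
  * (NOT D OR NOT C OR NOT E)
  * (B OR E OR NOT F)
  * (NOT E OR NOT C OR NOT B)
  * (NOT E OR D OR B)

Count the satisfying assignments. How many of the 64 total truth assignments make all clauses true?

11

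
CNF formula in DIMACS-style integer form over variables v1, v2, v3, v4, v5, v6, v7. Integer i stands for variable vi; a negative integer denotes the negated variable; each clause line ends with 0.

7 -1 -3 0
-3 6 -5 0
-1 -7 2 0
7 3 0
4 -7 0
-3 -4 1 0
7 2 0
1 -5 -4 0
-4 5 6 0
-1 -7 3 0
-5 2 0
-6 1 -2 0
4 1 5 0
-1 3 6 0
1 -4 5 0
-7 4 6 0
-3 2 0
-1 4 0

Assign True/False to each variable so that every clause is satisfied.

v1=T, v2=T, v3=T, v4=T, v5=T, v6=T, v7=T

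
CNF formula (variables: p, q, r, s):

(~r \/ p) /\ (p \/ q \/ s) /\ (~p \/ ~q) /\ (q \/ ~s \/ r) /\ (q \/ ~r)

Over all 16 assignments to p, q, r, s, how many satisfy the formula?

3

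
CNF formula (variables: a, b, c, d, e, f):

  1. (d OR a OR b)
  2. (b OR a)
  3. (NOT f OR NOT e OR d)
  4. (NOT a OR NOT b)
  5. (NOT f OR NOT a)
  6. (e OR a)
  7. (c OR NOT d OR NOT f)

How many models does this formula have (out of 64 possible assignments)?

13

Split on a, then b.
  a=1, b=1: a clause becomes empty — 0.
  a=1, b=0: forces f=0; c, d, e free → 2^3 = 8.
  a=0, b=1: 5 of the 16 assignments to (c,d,e,f) work.
  a=0, b=0: a clause becomes empty — 0.
Total: 0 + 8 + 5 + 0 = 13.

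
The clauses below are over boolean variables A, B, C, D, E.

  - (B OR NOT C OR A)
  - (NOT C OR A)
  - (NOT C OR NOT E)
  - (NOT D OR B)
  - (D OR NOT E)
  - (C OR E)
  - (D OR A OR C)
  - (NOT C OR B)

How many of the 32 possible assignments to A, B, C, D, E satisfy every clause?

4

The models are:
  A=F B=T C=F D=T E=T
  A=T B=T C=F D=T E=T
  A=T B=T C=T D=F E=F
  A=T B=T C=T D=T E=F
That's 4 in total.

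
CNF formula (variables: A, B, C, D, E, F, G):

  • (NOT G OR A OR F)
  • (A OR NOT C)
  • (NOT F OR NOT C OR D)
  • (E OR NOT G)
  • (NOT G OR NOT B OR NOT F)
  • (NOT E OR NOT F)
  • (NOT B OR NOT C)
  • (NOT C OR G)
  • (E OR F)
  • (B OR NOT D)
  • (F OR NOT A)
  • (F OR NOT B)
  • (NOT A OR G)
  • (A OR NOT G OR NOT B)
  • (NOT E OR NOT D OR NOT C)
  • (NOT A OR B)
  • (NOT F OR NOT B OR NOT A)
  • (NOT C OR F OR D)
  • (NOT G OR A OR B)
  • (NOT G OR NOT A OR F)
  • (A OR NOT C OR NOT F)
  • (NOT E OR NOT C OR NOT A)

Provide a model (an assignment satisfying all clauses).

A=0, B=0, C=0, D=0, E=1, F=0, G=0

Pure literal: C appears only negated; assign C = False.
Branch on A: take A = False.
The remaining clauses are satisfied by B = False, D = False, E = True, F = False, G = False.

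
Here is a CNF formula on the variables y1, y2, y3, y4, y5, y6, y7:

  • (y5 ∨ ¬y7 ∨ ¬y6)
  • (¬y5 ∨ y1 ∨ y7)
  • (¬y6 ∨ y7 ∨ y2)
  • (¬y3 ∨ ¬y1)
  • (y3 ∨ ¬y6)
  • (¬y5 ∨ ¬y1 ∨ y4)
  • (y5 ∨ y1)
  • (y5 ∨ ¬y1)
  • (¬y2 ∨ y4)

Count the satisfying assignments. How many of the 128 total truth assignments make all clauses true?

13

Case analysis on y1 and y5:
  y1=T, y5=T: remaining (y2,y3,y4,y6,y7) ∈ {(F,F,T,F,F); (F,F,T,F,T); (T,F,T,F,F); (T,F,T,F,T)} — 4.
  y1=T, y5=F: a clause becomes empty — 0.
  y1=F, y5=T: 9 of the 32 assignments to (y2,y3,y4,y6,y7) work.
  y1=F, y5=F: a clause becomes empty — 0.
Total: 4 + 0 + 9 + 0 = 13.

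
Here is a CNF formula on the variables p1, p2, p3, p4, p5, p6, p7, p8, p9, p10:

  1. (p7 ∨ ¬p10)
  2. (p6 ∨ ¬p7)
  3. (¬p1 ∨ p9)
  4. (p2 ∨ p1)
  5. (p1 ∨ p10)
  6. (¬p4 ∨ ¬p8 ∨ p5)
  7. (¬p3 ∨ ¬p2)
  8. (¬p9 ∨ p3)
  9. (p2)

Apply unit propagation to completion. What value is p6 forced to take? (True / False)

True

(p2) is a unit clause: p2 = True.
(¬p3 ∨ ¬p2) with p2 = True leaves only ¬p3, so p3 = False.
(p3 ∨ ¬p9) with p3 = False leaves only ¬p9, so p9 = False.
In (p9 ∨ ¬p1), p9 is now false; ¬p1 must hold, so p1 = False.
(p10 ∨ p1): since p1 = False, the clause reduces to (p10). p10 = True.
From (p7 ∨ ¬p10) and p10 = True: p7 = True.
From (p6 ∨ ¬p7) and p7 = True: p6 = True.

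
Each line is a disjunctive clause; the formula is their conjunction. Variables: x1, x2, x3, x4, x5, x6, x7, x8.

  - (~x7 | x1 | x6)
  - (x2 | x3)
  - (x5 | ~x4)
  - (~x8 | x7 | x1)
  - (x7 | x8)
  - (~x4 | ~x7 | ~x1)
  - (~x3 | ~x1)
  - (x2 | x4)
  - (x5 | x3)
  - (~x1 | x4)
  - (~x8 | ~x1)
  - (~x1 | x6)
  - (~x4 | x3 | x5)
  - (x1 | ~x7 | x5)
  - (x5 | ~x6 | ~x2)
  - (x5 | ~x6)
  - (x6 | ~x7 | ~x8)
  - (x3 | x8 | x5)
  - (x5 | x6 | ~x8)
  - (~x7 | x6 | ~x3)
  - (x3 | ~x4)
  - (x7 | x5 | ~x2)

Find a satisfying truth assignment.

Pure literal: x5 appears only positively; assign x5 = True.
Set x1 = False and propagate.
Try x2 = True.
The remaining clauses are satisfied by x3 = True, x4 = True, x6 = True, x7 = True, x8 = False.
Every clause has at least one true literal under this assignment.

x1 = False, x2 = True, x3 = True, x4 = True, x5 = True, x6 = True, x7 = True, x8 = False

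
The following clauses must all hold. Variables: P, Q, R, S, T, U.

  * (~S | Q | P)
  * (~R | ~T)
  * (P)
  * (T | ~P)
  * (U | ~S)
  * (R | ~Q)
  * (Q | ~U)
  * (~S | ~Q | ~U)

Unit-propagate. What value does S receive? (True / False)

False

(P) stands alone — P = True.
From (~P | T) and P = True: T = True.
From (~R | ~T) and T = True: R = False.
(~Q | R): since R = False, the clause reduces to (~Q). Q = False.
(~U | Q): since Q = False, the clause reduces to (~U). U = False.
From (~S | U) and U = False: S = False.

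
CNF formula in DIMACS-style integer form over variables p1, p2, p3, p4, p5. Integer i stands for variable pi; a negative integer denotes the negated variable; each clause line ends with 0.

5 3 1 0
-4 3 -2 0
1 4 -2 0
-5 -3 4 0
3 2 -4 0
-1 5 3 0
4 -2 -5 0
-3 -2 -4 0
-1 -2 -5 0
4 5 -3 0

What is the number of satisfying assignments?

Satisfying assignments:
  p1=F p2=F p3=F p4=F p5=T
  p1=F p2=F p3=T p4=T p5=F
  p1=F p2=F p3=T p4=T p5=T
  p1=T p2=F p3=F p4=F p5=T
  p1=T p2=F p3=T p4=T p5=F
  p1=T p2=F p3=T p4=T p5=T
That's 6 in total.

6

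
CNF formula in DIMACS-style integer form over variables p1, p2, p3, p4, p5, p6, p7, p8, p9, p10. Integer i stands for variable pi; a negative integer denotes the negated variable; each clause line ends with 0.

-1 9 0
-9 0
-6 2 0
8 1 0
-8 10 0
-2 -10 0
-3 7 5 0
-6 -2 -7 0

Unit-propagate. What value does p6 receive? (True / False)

(~p9) stands alone — p9 = False.
(p9 | ~p1) with p9 = False leaves only ~p1, so p1 = False.
(p8 | p1): since p1 = False, the clause reduces to (p8). p8 = True.
(~p8 | p10): since p8 = True, the clause reduces to (p10). p10 = True.
(~p10 | ~p2) with p10 = True leaves only ~p2, so p2 = False.
In (~p6 | p2), p2 is now false; ~p6 must hold, so p6 = False.

False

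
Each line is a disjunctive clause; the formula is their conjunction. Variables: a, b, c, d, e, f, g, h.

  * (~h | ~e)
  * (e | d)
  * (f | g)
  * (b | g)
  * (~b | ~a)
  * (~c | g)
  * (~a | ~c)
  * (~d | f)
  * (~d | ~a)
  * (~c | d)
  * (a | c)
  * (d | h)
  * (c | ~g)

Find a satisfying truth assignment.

a=F  b=T  c=T  d=T  e=T  f=T  g=T  h=F

f occurs only positively in the remaining clauses — set f = True.
Branch on a: take a = False.
  then c is forced to True.
  then g is forced to True.
  then d is forced to True.
Branch on e: take e = True.
  then h is forced to False.
b is now unconstrained; take b = True.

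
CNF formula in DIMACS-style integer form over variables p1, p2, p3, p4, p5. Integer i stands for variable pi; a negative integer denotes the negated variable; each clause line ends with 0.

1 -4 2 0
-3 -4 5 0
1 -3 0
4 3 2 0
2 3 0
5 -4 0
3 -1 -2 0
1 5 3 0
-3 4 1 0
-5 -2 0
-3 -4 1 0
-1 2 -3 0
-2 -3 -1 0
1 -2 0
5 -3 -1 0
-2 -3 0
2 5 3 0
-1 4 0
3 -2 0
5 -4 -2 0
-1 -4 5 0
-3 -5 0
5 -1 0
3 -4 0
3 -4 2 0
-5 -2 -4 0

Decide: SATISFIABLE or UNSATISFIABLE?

p3 = True:
  propagation gives p1=True, p2=True; an empty clause results — contradiction.
p3 = False:
  propagation gives p2=True; an empty clause results — contradiction.
Every branch closes, so no satisfying assignment exists.

UNSATISFIABLE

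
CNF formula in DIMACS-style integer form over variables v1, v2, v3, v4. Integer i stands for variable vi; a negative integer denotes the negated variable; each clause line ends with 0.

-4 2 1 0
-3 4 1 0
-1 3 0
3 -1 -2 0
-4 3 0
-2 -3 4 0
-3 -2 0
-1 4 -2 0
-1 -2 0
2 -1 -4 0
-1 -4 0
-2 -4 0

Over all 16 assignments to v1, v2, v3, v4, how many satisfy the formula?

3

The models are:
  v1=0 v2=0 v3=0 v4=0
  v1=0 v2=1 v3=0 v4=0
  v1=1 v2=0 v3=1 v4=0
That's 3 in total.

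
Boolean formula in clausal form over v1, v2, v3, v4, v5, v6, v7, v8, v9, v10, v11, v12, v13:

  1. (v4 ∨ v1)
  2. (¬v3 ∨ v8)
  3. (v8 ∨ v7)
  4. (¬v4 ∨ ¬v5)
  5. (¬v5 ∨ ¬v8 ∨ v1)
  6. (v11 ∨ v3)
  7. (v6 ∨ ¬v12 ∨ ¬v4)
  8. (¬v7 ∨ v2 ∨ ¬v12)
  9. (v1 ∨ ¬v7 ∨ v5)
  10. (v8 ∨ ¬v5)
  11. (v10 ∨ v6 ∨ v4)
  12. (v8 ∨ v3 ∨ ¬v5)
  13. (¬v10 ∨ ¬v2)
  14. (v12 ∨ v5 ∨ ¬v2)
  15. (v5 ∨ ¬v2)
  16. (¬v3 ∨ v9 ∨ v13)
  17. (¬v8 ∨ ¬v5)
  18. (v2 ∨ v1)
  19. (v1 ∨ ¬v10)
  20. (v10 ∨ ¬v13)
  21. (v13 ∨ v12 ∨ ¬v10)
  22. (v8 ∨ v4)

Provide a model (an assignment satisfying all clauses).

v1=1  v2=0  v3=1  v4=0  v5=0  v6=1  v7=1  v8=1  v9=1  v10=1  v11=0  v12=0  v13=1

Pure literal: v1 appears only positively; assign v1 = True.
v6 occurs only positively in the remaining clauses — set v6 = True.
Branch on v2: take v2 = False.
Try v3 = True.
  then v8 is forced to True.
  then v5 is forced to False.
For the remaining variables, v4 = False, v7 = True, v9 = True, v10 = True, v11 = False, v12 = False, v13 = True works.
Every clause has at least one true literal under this assignment.
Check each clause:
  1. (v4 ∨ v1) — v1 is true.
  2. (v8 ∨ ¬v3) — v8 is true.
  3. (v7 ∨ v8) — v8 is true.
  4. (¬v5 ∨ ¬v4) — ¬v5 is true.
  5. (¬v8 ∨ v1 ∨ ¬v5) — v1 is true.
  6. (v11 ∨ v3) — v3 is true.
  7. (¬v4 ∨ ¬v12 ∨ v6) — ¬v4 is true.
  8. (v2 ∨ ¬v12 ∨ ¬v7) — ¬v12 is true.
  9. (¬v7 ∨ v1 ∨ v5) — v1 is true.
  10. (v8 ∨ ¬v5) — v8 is true.
  11. (v10 ∨ v4 ∨ v6) — v10 is true.
  12. (¬v5 ∨ v8 ∨ v3) — v3 is true.
  13. (¬v2 ∨ ¬v10) — ¬v2 is true.
  14. (v12 ∨ v5 ∨ ¬v2) — ¬v2 is true.
  15. (v5 ∨ ¬v2) — ¬v2 is true.
  16. (v9 ∨ ¬v3 ∨ v13) — v9 is true.
  17. (¬v8 ∨ ¬v5) — ¬v5 is true.
  18. (v1 ∨ v2) — v1 is true.
  19. (v1 ∨ ¬v10) — v1 is true.
  20. (¬v13 ∨ v10) — v10 is true.
  21. (¬v10 ∨ v12 ∨ v13) — v13 is true.
  22. (v4 ∨ v8) — v8 is true.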